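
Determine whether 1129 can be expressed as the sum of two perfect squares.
20² + 27² (a=20, b=27)

Factorization: 1129 = 1129
By Fermat: n is sum of two squares iff every prime p ≡ 3 (mod 4) appears to even power.
All primes ≡ 3 (mod 4) appear to even power.
Search a = 0, 1, 2, … for 1129 - a² a perfect square: first hit at a = 20: 1129 - 400 = 729 = 27².
1129 = 20² + 27² = 400 + 729 ✓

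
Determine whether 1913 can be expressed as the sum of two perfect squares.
8² + 43² (a=8, b=43)

Factorization: 1913 = 1913
By Fermat: n is sum of two squares iff every prime p ≡ 3 (mod 4) appears to even power.
All primes ≡ 3 (mod 4) appear to even power.
Search a = 0, 1, 2, … for 1913 - a² a perfect square: first hit at a = 8: 1913 - 64 = 1849 = 43².
1913 = 8² + 43² = 64 + 1849 ✓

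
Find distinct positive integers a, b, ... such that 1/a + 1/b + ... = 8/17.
1/3 + 1/8 + 1/82 + 1/16728

Greedy algorithm:
8/17: ceiling(17/8) = 3, use 1/3
7/51: ceiling(51/7) = 8, use 1/8
5/408: ceiling(408/5) = 82, use 1/82
1/16728: ceiling(16728/1) = 16728, use 1/16728
Result: 8/17 = 1/3 + 1/8 + 1/82 + 1/16728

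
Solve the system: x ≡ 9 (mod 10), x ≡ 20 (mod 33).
119

Using Chinese Remainder Theorem:
M = 10 × 33 = 330
M1 = 33, M2 = 10
y1 = 33^(-1) mod 10 = 7
y2 = 10^(-1) mod 33 = 10
x = (9×33×7 + 20×10×10) mod 330 = 119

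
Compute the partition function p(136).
10015581680

p(n) counts ways to write n as a sum of positive integers (order ignored).
Euler's pentagonal recurrence: p(k) = p(k-1) + p(k-2) - p(k-5) - p(k-7) + p(k-12) + p(k-15) - ... (offsets j(3j∓1)/2, signs ++--, p(0)=1, p(<0)=0).
DP table for k = 0..135: p(0)=1, p(1)=1, p(2)=2, p(3)=3, p(4)=5, p(5)=7, p(6)=11, p(7)=15, p(8)=22, p(9)=30, p(10)=42, p(11)=56, p(12)=77, p(13)=101, p(14)=135, p(15)=176, p(16)=231, p(17)=297, p(18)=385, p(19)=490, p(20)=627, p(21)=792, p(22)=1002, p(23)=1255, p(24)=1575, p(25)=1958, p(26)=2436, p(27)=3010, p(28)=3718, p(29)=4565, p(30)=5604, p(31)=6842, p(32)=8349, p(33)=10143, p(34)=12310, p(35)=14883, p(36)=17977, p(37)=21637, p(38)=26015, p(39)=31185, p(40)=37338, p(41)=44583, p(42)=53174, p(43)=63261, p(44)=75175, p(45)=89134, p(46)=105558, p(47)=124754, p(48)=147273, p(49)=173525, p(50)=204226, p(51)=239943, p(52)=281589, p(53)=329931, p(54)=386155, p(55)=451276, p(56)=526823, p(57)=614154, p(58)=715220, p(59)=831820, p(60)=966467, p(61)=1121505, p(62)=1300156, p(63)=1505499, p(64)=1741630, p(65)=2012558, p(66)=2323520, p(67)=2679689, p(68)=3087735, p(69)=3554345, p(70)=4087968, p(71)=4697205, p(72)=5392783, p(73)=6185689, p(74)=7089500, p(75)=8118264, p(76)=9289091, p(77)=10619863, p(78)=12132164, p(79)=13848650, p(80)=15796476, p(81)=18004327, p(82)=20506255, p(83)=23338469, p(84)=26543660, p(85)=30167357, p(86)=34262962, p(87)=38887673, p(88)=44108109, p(89)=49995925, p(90)=56634173, p(91)=64112359, p(92)=72533807, p(93)=82010177, p(94)=92669720, p(95)=104651419, p(96)=118114304, p(97)=133230930, p(98)=150198136, p(99)=169229875, p(100)=190569292, p(101)=214481126, p(102)=241265379, p(103)=271248950, p(104)=304801365, p(105)=342325709, p(106)=384276336, p(107)=431149389, p(108)=483502844, p(109)=541946240, p(110)=607163746, p(111)=679903203, p(112)=761002156, p(113)=851376628, p(114)=952050665, p(115)=1064144451, p(116)=1188908248, p(117)=1327710076, p(118)=1482074143, p(119)=1653668665, p(120)=1844349560, p(121)=2056148051, p(122)=2291320912, p(123)=2552338241, p(124)=2841940500, p(125)=3163127352, p(126)=3519222692, p(127)=3913864295, p(128)=4351078600, p(129)=4835271870, p(130)=5371315400, p(131)=5964539504, p(132)=6620830889, p(133)=7346629512, p(134)=8149040695, p(135)=9035836076.
Final step: p(136) = p(135) + p(134) - p(131) - p(129) + p(124) + p(121) - p(114) - p(110) + p(101) + p(96) - p(85) - p(79) + p(66) + p(59) - p(44) - p(36) + p(19) + p(10)
= 9035836076 + 8149040695 - 5964539504 - 4835271870 + 2841940500 + 2056148051 - 952050665 - 607163746 + 214481126 + 118114304 - 30167357 - 13848650 + 2323520 + 831820 - 75175 - 17977 + 490 + 42
= 10015581680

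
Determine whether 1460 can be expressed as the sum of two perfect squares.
4² + 38² (a=4, b=38)

Factorization: 1460 = 2^2 × 5 × 73
By Fermat: n is sum of two squares iff every prime p ≡ 3 (mod 4) appears to even power.
All primes ≡ 3 (mod 4) appear to even power.
Search a = 0, 1, 2, … for 1460 - a² a perfect square: first hit at a = 4: 1460 - 16 = 1444 = 38².
1460 = 4² + 38² = 16 + 1444 ✓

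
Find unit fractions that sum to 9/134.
1/15 + 1/2010

Greedy algorithm:
9/134: ceiling(134/9) = 15, use 1/15
1/2010: ceiling(2010/1) = 2010, use 1/2010
Result: 9/134 = 1/15 + 1/2010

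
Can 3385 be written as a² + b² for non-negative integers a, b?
24² + 53² (a=24, b=53)

Factorization: 3385 = 5 × 677
By Fermat: n is sum of two squares iff every prime p ≡ 3 (mod 4) appears to even power.
All primes ≡ 3 (mod 4) appear to even power.
Search a = 0, 1, 2, … for 3385 - a² a perfect square: first hit at a = 24: 3385 - 576 = 2809 = 53².
3385 = 24² + 53² = 576 + 2809 ✓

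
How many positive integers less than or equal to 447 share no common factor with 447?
296

447 = 3 × 149
φ(n) = n × ∏(1 - 1/p) for each prime p dividing n
φ(447) = 447 × (1 - 1/3) × (1 - 1/149) = 296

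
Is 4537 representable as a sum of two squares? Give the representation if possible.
21² + 64² (a=21, b=64)

Factorization: 4537 = 13 × 349
By Fermat: n is sum of two squares iff every prime p ≡ 3 (mod 4) appears to even power.
All primes ≡ 3 (mod 4) appear to even power.
Search a = 0, 1, 2, … for 4537 - a² a perfect square: first hit at a = 21: 4537 - 441 = 4096 = 64².
4537 = 21² + 64² = 441 + 4096 ✓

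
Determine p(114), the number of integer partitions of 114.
952050665

p(n) counts ways to write n as a sum of positive integers (order ignored).
Euler's pentagonal recurrence: p(k) = p(k-1) + p(k-2) - p(k-5) - p(k-7) + p(k-12) + p(k-15) - ... (offsets j(3j∓1)/2, signs ++--, p(0)=1, p(<0)=0).
DP table for k = 0..113: p(0)=1, p(1)=1, p(2)=2, p(3)=3, p(4)=5, p(5)=7, p(6)=11, p(7)=15, p(8)=22, p(9)=30, p(10)=42, p(11)=56, p(12)=77, p(13)=101, p(14)=135, p(15)=176, p(16)=231, p(17)=297, p(18)=385, p(19)=490, p(20)=627, p(21)=792, p(22)=1002, p(23)=1255, p(24)=1575, p(25)=1958, p(26)=2436, p(27)=3010, p(28)=3718, p(29)=4565, p(30)=5604, p(31)=6842, p(32)=8349, p(33)=10143, p(34)=12310, p(35)=14883, p(36)=17977, p(37)=21637, p(38)=26015, p(39)=31185, p(40)=37338, p(41)=44583, p(42)=53174, p(43)=63261, p(44)=75175, p(45)=89134, p(46)=105558, p(47)=124754, p(48)=147273, p(49)=173525, p(50)=204226, p(51)=239943, p(52)=281589, p(53)=329931, p(54)=386155, p(55)=451276, p(56)=526823, p(57)=614154, p(58)=715220, p(59)=831820, p(60)=966467, p(61)=1121505, p(62)=1300156, p(63)=1505499, p(64)=1741630, p(65)=2012558, p(66)=2323520, p(67)=2679689, p(68)=3087735, p(69)=3554345, p(70)=4087968, p(71)=4697205, p(72)=5392783, p(73)=6185689, p(74)=7089500, p(75)=8118264, p(76)=9289091, p(77)=10619863, p(78)=12132164, p(79)=13848650, p(80)=15796476, p(81)=18004327, p(82)=20506255, p(83)=23338469, p(84)=26543660, p(85)=30167357, p(86)=34262962, p(87)=38887673, p(88)=44108109, p(89)=49995925, p(90)=56634173, p(91)=64112359, p(92)=72533807, p(93)=82010177, p(94)=92669720, p(95)=104651419, p(96)=118114304, p(97)=133230930, p(98)=150198136, p(99)=169229875, p(100)=190569292, p(101)=214481126, p(102)=241265379, p(103)=271248950, p(104)=304801365, p(105)=342325709, p(106)=384276336, p(107)=431149389, p(108)=483502844, p(109)=541946240, p(110)=607163746, p(111)=679903203, p(112)=761002156, p(113)=851376628.
Final step: p(114) = p(113) + p(112) - p(109) - p(107) + p(102) + p(99) - p(92) - p(88) + p(79) + p(74) - p(63) - p(57) + p(44) + p(37) - p(22) - p(14)
= 851376628 + 761002156 - 541946240 - 431149389 + 241265379 + 169229875 - 72533807 - 44108109 + 13848650 + 7089500 - 1505499 - 614154 + 75175 + 21637 - 1002 - 135
= 952050665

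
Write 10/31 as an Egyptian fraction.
1/4 + 1/14 + 1/868

Greedy algorithm:
10/31: ceiling(31/10) = 4, use 1/4
9/124: ceiling(124/9) = 14, use 1/14
1/868: ceiling(868/1) = 868, use 1/868
Result: 10/31 = 1/4 + 1/14 + 1/868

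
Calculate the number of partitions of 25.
1958

p(n) counts ways to write n as a sum of positive integers (order ignored).
Euler's pentagonal recurrence: p(k) = p(k-1) + p(k-2) - p(k-5) - p(k-7) + p(k-12) + p(k-15) - ... (offsets j(3j∓1)/2, signs ++--, p(0)=1, p(<0)=0).
DP table for k = 0..24: p(0)=1, p(1)=1, p(2)=2, p(3)=3, p(4)=5, p(5)=7, p(6)=11, p(7)=15, p(8)=22, p(9)=30, p(10)=42, p(11)=56, p(12)=77, p(13)=101, p(14)=135, p(15)=176, p(16)=231, p(17)=297, p(18)=385, p(19)=490, p(20)=627, p(21)=792, p(22)=1002, p(23)=1255, p(24)=1575.
Final step: p(25) = p(24) + p(23) - p(20) - p(18) + p(13) + p(10) - p(3)
= 1575 + 1255 - 627 - 385 + 101 + 42 - 3
= 1958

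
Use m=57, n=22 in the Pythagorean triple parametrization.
(2765, 2508, 3733)

Euclid's formula: a = m² - n², b = 2mn, c = m² + n²
m = 57, n = 22
a = 57² - 22² = 3249 - 484 = 2765
b = 2 × 57 × 22 = 2508
c = 57² + 22² = 3249 + 484 = 3733
Verification: 2765² + 2508² = 7645225 + 6290064 = 13935289 = 3733² ✓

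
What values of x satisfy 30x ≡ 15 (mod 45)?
x ≡ 2 (mod 3)

gcd(30, 45) = 15, which divides 15, so solutions exist.
Divide through by 15: 2x ≡ 1 (mod 3).
Find 2^(-1) mod 3 by the extended Euclidean algorithm:
3 = 1 × 2 + 1  ⟹  1 = (1)·3 + (-1)·2
So (-1)·2 ≡ 1 (mod 3), i.e. 2^(-1) ≡ -1 ≡ 2 (mod 3).
x ≡ 2 × 1 = 2 ≡ 2 (mod 3).
Check: 30 × 2 = 60 ≡ 15 (mod 45).
x ≡ 2 (mod 3), giving 15 solutions mod 45.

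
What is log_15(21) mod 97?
19

Baby-step giant-step with step n = ⌈√97⌉ = 10.
Baby steps 15^j mod 97 (j:value) for j=0..9: 0:1, 1:15, 2:31, 3:77, 4:88, 5:59, 6:12, 7:83, 8:81, 9:51.
Giant-step multiplier: 15^(-10) ≡ 15^(96-10) = 15^86 ≡ 44 (mod 97).
Giant steps γ_i = 21·44^i mod 97: γ_0=21, γ_1=51 (in table at j=9).
x = i·n + j = 1·10 + 9 = 19.
Check: 15^19 ≡ 21 (mod 97).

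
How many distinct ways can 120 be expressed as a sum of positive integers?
1844349560

p(n) counts ways to write n as a sum of positive integers (order ignored).
Euler's pentagonal recurrence: p(k) = p(k-1) + p(k-2) - p(k-5) - p(k-7) + p(k-12) + p(k-15) - ... (offsets j(3j∓1)/2, signs ++--, p(0)=1, p(<0)=0).
DP table for k = 0..119: p(0)=1, p(1)=1, p(2)=2, p(3)=3, p(4)=5, p(5)=7, p(6)=11, p(7)=15, p(8)=22, p(9)=30, p(10)=42, p(11)=56, p(12)=77, p(13)=101, p(14)=135, p(15)=176, p(16)=231, p(17)=297, p(18)=385, p(19)=490, p(20)=627, p(21)=792, p(22)=1002, p(23)=1255, p(24)=1575, p(25)=1958, p(26)=2436, p(27)=3010, p(28)=3718, p(29)=4565, p(30)=5604, p(31)=6842, p(32)=8349, p(33)=10143, p(34)=12310, p(35)=14883, p(36)=17977, p(37)=21637, p(38)=26015, p(39)=31185, p(40)=37338, p(41)=44583, p(42)=53174, p(43)=63261, p(44)=75175, p(45)=89134, p(46)=105558, p(47)=124754, p(48)=147273, p(49)=173525, p(50)=204226, p(51)=239943, p(52)=281589, p(53)=329931, p(54)=386155, p(55)=451276, p(56)=526823, p(57)=614154, p(58)=715220, p(59)=831820, p(60)=966467, p(61)=1121505, p(62)=1300156, p(63)=1505499, p(64)=1741630, p(65)=2012558, p(66)=2323520, p(67)=2679689, p(68)=3087735, p(69)=3554345, p(70)=4087968, p(71)=4697205, p(72)=5392783, p(73)=6185689, p(74)=7089500, p(75)=8118264, p(76)=9289091, p(77)=10619863, p(78)=12132164, p(79)=13848650, p(80)=15796476, p(81)=18004327, p(82)=20506255, p(83)=23338469, p(84)=26543660, p(85)=30167357, p(86)=34262962, p(87)=38887673, p(88)=44108109, p(89)=49995925, p(90)=56634173, p(91)=64112359, p(92)=72533807, p(93)=82010177, p(94)=92669720, p(95)=104651419, p(96)=118114304, p(97)=133230930, p(98)=150198136, p(99)=169229875, p(100)=190569292, p(101)=214481126, p(102)=241265379, p(103)=271248950, p(104)=304801365, p(105)=342325709, p(106)=384276336, p(107)=431149389, p(108)=483502844, p(109)=541946240, p(110)=607163746, p(111)=679903203, p(112)=761002156, p(113)=851376628, p(114)=952050665, p(115)=1064144451, p(116)=1188908248, p(117)=1327710076, p(118)=1482074143, p(119)=1653668665.
Final step: p(120) = p(119) + p(118) - p(115) - p(113) + p(108) + p(105) - p(98) - p(94) + p(85) + p(80) - p(69) - p(63) + p(50) + p(43) - p(28) - p(20) + p(3)
= 1653668665 + 1482074143 - 1064144451 - 851376628 + 483502844 + 342325709 - 150198136 - 92669720 + 30167357 + 15796476 - 3554345 - 1505499 + 204226 + 63261 - 3718 - 627 + 3
= 1844349560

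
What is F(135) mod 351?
304

Matrix identity: Q^n = [[F_(n+1), F_n], [F_n, F_(n-1)]] with Q = [[1,1],[1,0]].
n = 135 = 10000111₂. Square-and-multiply, entries mod 351:
Q^1 = [[1,1],[1,0]]
Q^2 = (Q^1)² = [[2,1],[1,1]]
Q^4 = (Q^2)² = [[5,3],[3,2]]
Q^8 = (Q^4)² = [[34,21],[21,13]]
Q^16 = (Q^8)² = [[193,285],[285,259]]
Q^33 = (Q^16)²·Q = [[190,187],[187,3]]
Q^67 = (Q^33)²·Q = [[105,167],[167,289]]
Q^135 = (Q^67)²·Q = [[114,304],[304,161]]
F_135 mod 351 = Q^135[0][1] = 304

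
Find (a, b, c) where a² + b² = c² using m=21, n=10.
(341, 420, 541)

Euclid's formula: a = m² - n², b = 2mn, c = m² + n²
m = 21, n = 10
a = 21² - 10² = 441 - 100 = 341
b = 2 × 21 × 10 = 420
c = 21² + 10² = 441 + 100 = 541
Verification: 341² + 420² = 116281 + 176400 = 292681 = 541² ✓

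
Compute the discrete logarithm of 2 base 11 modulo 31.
18

Baby-step giant-step with step n = ⌈√31⌉ = 6.
Baby steps 11^j mod 31 (j:value) for j=0..5: 0:1, 1:11, 2:28, 3:29, 4:9, 5:6.
Giant-step multiplier: 11^(-6) ≡ 11^(30-6) = 11^24 ≡ 8 (mod 31).
Giant steps γ_i = 2·8^i mod 31: γ_0=2, γ_1=16, γ_2=4, γ_3=1 (in table at j=0).
x = i·n + j = 3·6 + 0 = 18.
Check: 11^18 ≡ 2 (mod 31).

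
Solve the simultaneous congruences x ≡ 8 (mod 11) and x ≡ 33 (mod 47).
503

Using Chinese Remainder Theorem:
M = 11 × 47 = 517
M1 = 47, M2 = 11
y1 = 47^(-1) mod 11 = 4
y2 = 11^(-1) mod 47 = 30
x = (8×47×4 + 33×11×30) mod 517 = 503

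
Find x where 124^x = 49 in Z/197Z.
172

Baby-step giant-step with step n = ⌈√197⌉ = 15.
Baby steps 124^j mod 197 (j:value) for j=0..14: 0:1, 1:124, 2:10, 3:58, 4:100, 5:186, 6:15, 7:87, 8:150, 9:82, 10:121, 11:32, 12:28, 13:123, 14:83.
Giant-step multiplier: 124^(-15) ≡ 124^(196-15) = 124^181 ≡ 78 (mod 197).
Giant steps γ_i = 49·78^i mod 197: γ_0=49, γ_1=79, γ_2=55, γ_3=153, γ_4=114, γ_5=27, γ_6=136, γ_7=167, γ_8=24, γ_9=99, γ_10=39, γ_11=87 (in table at j=7).
x = i·n + j = 11·15 + 7 = 172.
Check: 124^172 ≡ 49 (mod 197).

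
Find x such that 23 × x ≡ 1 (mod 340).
207

gcd(23, 340) = 1, so the inverse exists.
Extended Euclidean algorithm on (340, 23):
340 = 14 × 23 + 18  ⟹  18 = (1)·340 + (-14)·23
23 = 1 × 18 + 5  ⟹  5 = (-1)·340 + (15)·23
18 = 3 × 5 + 3  ⟹  3 = (4)·340 + (-59)·23
5 = 1 × 3 + 2  ⟹  2 = (-5)·340 + (74)·23
3 = 1 × 2 + 1  ⟹  1 = (9)·340 + (-133)·23
So (-133)·23 ≡ 1 (mod 340), i.e. 23^(-1) ≡ -133 ≡ 207 (mod 340).
Check: 23 × 207 = 4761 ≡ 1 (mod 340)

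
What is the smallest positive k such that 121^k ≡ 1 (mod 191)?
19

191 is prime, so ord(121) divides φ(191) = 190.
Divisors of 190: 1, 2, 5, 10, 19, 38, 95, 190.
Repeated squaring: 121^1 ≡ 121, 121^2 ≡ 125, 121^4 ≡ 154, 121^8 ≡ 32, 121^16 ≡ 69, 121^32 ≡ 177, 121^64 ≡ 5, 121^128 ≡ 25 (mod 191).
Test 121^d mod 191 for each divisor d in increasing order:
121^1 ≡ 121
121^2 ≡ 125
121^5 = 121^4·121^1 ≡ 107
121^10 = 121^8·121^2 ≡ 180
121^19 = 121^16·121^2·121^1 ≡ 1  ← first divisor giving 1
The order is 19.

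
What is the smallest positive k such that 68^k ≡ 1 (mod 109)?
12

109 is prime, so ord(68) divides φ(109) = 108.
Divisors of 108: 1, 2, 3, 4, 6, 9, 12, 18, 27, 36, 54, 108.
Repeated squaring: 68^1 ≡ 68, 68^2 ≡ 46, 68^4 ≡ 45, 68^8 ≡ 63, 68^16 ≡ 45, 68^32 ≡ 63, 68^64 ≡ 45 (mod 109).
Test 68^d mod 109 for each divisor d in increasing order:
68^1 ≡ 68
68^2 ≡ 46
68^3 = 68^2·68^1 ≡ 76
68^4 ≡ 45
68^6 = 68^4·68^2 ≡ 108
68^9 = 68^8·68^1 ≡ 33
68^12 = 68^8·68^4 ≡ 1  ← first divisor giving 1
The order is 12.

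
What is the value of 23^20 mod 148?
137

Repeated squaring. Binary of 20 = 10100.
23^1 ≡ 23 (mod 148); 23^2 ≡ 85 (mod 148); 23^4 ≡ 121 (mod 148); 23^8 ≡ 137 (mod 148); 23^16 ≡ 121 (mod 148)
23^20 = 23^4 × 23^16 ≡ 137 (mod 148)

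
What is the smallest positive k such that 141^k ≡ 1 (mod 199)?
18

199 is prime, so ord(141) divides φ(199) = 198.
Divisors of 198: 1, 2, 3, 6, 9, 11, 18, 22, 33, 66, 99, 198.
Repeated squaring: 141^1 ≡ 141, 141^2 ≡ 180, 141^4 ≡ 162, 141^8 ≡ 175, 141^16 ≡ 178, 141^32 ≡ 43, 141^64 ≡ 58, 141^128 ≡ 180 (mod 199).
Test 141^d mod 199 for each divisor d in increasing order:
141^1 ≡ 141
141^2 ≡ 180
141^3 = 141^2·141^1 ≡ 107
141^6 = 141^4·141^2 ≡ 106
141^9 = 141^8·141^1 ≡ 198
141^11 = 141^8·141^2·141^1 ≡ 19
141^18 = 141^16·141^2 ≡ 1  ← first divisor giving 1
The order is 18.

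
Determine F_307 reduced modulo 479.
218

Matrix identity: Q^n = [[F_(n+1), F_n], [F_n, F_(n-1)]] with Q = [[1,1],[1,0]].
n = 307 = 100110011₂. Square-and-multiply, entries mod 479:
Q^1 = [[1,1],[1,0]]
Q^2 = (Q^1)² = [[2,1],[1,1]]
Q^4 = (Q^2)² = [[5,3],[3,2]]
Q^9 = (Q^4)²·Q = [[55,34],[34,21]]
Q^19 = (Q^9)²·Q = [[59,349],[349,189]]
Q^38 = (Q^19)² = [[263,332],[332,410]]
Q^76 = (Q^38)² = [[247,222],[222,25]]
Q^153 = (Q^76)²·Q = [[153,123],[123,30]]
Q^307 = (Q^153)²·Q = [[214,218],[218,475]]
F_307 mod 479 = Q^307[0][1] = 218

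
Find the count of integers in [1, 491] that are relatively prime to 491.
490

491 = 491
φ(n) = n × ∏(1 - 1/p) for each prime p dividing n
φ(491) = 491 × (1 - 1/491) = 490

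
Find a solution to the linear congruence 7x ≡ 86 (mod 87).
x ≡ 62 (mod 87)

gcd(7, 87) = 1, which divides 86, so solutions exist.
Find 7^(-1) mod 87 by the extended Euclidean algorithm:
87 = 12 × 7 + 3  ⟹  3 = (1)·87 + (-12)·7
7 = 2 × 3 + 1  ⟹  1 = (-2)·87 + (25)·7
So (25)·7 ≡ 1 (mod 87), i.e. 7^(-1) ≡ 25 (mod 87).
x ≡ 25 × 86 = 2150 ≡ 62 (mod 87).
Check: 7 × 62 = 434 ≡ 86 (mod 87).
Unique solution: x ≡ 62 (mod 87)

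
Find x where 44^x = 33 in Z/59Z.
35

Baby-step giant-step with step n = ⌈√59⌉ = 8.
Baby steps 44^j mod 59 (j:value) for j=0..7: 0:1, 1:44, 2:48, 3:47, 4:3, 5:14, 6:26, 7:23.
Giant-step multiplier: 44^(-8) ≡ 44^(58-8) = 44^50 ≡ 46 (mod 59).
Giant steps γ_i = 33·46^i mod 59: γ_0=33, γ_1=43, γ_2=31, γ_3=10, γ_4=47 (in table at j=3).
x = i·n + j = 4·8 + 3 = 35.
Check: 44^35 ≡ 33 (mod 59).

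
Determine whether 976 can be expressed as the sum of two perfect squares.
20² + 24² (a=20, b=24)

Factorization: 976 = 2^4 × 61
By Fermat: n is sum of two squares iff every prime p ≡ 3 (mod 4) appears to even power.
All primes ≡ 3 (mod 4) appear to even power.
Search a = 0, 1, 2, … for 976 - a² a perfect square: first hit at a = 20: 976 - 400 = 576 = 24².
976 = 20² + 24² = 400 + 576 ✓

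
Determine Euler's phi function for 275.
200

275 = 5^2 × 11
φ(n) = n × ∏(1 - 1/p) for each prime p dividing n
φ(275) = 275 × (1 - 1/5) × (1 - 1/11) = 200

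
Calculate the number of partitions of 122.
2291320912

p(n) counts ways to write n as a sum of positive integers (order ignored).
Euler's pentagonal recurrence: p(k) = p(k-1) + p(k-2) - p(k-5) - p(k-7) + p(k-12) + p(k-15) - ... (offsets j(3j∓1)/2, signs ++--, p(0)=1, p(<0)=0).
DP table for k = 0..121: p(0)=1, p(1)=1, p(2)=2, p(3)=3, p(4)=5, p(5)=7, p(6)=11, p(7)=15, p(8)=22, p(9)=30, p(10)=42, p(11)=56, p(12)=77, p(13)=101, p(14)=135, p(15)=176, p(16)=231, p(17)=297, p(18)=385, p(19)=490, p(20)=627, p(21)=792, p(22)=1002, p(23)=1255, p(24)=1575, p(25)=1958, p(26)=2436, p(27)=3010, p(28)=3718, p(29)=4565, p(30)=5604, p(31)=6842, p(32)=8349, p(33)=10143, p(34)=12310, p(35)=14883, p(36)=17977, p(37)=21637, p(38)=26015, p(39)=31185, p(40)=37338, p(41)=44583, p(42)=53174, p(43)=63261, p(44)=75175, p(45)=89134, p(46)=105558, p(47)=124754, p(48)=147273, p(49)=173525, p(50)=204226, p(51)=239943, p(52)=281589, p(53)=329931, p(54)=386155, p(55)=451276, p(56)=526823, p(57)=614154, p(58)=715220, p(59)=831820, p(60)=966467, p(61)=1121505, p(62)=1300156, p(63)=1505499, p(64)=1741630, p(65)=2012558, p(66)=2323520, p(67)=2679689, p(68)=3087735, p(69)=3554345, p(70)=4087968, p(71)=4697205, p(72)=5392783, p(73)=6185689, p(74)=7089500, p(75)=8118264, p(76)=9289091, p(77)=10619863, p(78)=12132164, p(79)=13848650, p(80)=15796476, p(81)=18004327, p(82)=20506255, p(83)=23338469, p(84)=26543660, p(85)=30167357, p(86)=34262962, p(87)=38887673, p(88)=44108109, p(89)=49995925, p(90)=56634173, p(91)=64112359, p(92)=72533807, p(93)=82010177, p(94)=92669720, p(95)=104651419, p(96)=118114304, p(97)=133230930, p(98)=150198136, p(99)=169229875, p(100)=190569292, p(101)=214481126, p(102)=241265379, p(103)=271248950, p(104)=304801365, p(105)=342325709, p(106)=384276336, p(107)=431149389, p(108)=483502844, p(109)=541946240, p(110)=607163746, p(111)=679903203, p(112)=761002156, p(113)=851376628, p(114)=952050665, p(115)=1064144451, p(116)=1188908248, p(117)=1327710076, p(118)=1482074143, p(119)=1653668665, p(120)=1844349560, p(121)=2056148051.
Final step: p(122) = p(121) + p(120) - p(117) - p(115) + p(110) + p(107) - p(100) - p(96) + p(87) + p(82) - p(71) - p(65) + p(52) + p(45) - p(30) - p(22) + p(5)
= 2056148051 + 1844349560 - 1327710076 - 1064144451 + 607163746 + 431149389 - 190569292 - 118114304 + 38887673 + 20506255 - 4697205 - 2012558 + 281589 + 89134 - 5604 - 1002 + 7
= 2291320912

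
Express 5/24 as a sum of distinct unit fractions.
1/5 + 1/120

Greedy algorithm:
5/24: ceiling(24/5) = 5, use 1/5
1/120: ceiling(120/1) = 120, use 1/120
Result: 5/24 = 1/5 + 1/120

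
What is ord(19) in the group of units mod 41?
40

41 is prime, so ord(19) divides φ(41) = 40.
Divisors of 40: 1, 2, 4, 5, 8, 10, 20, 40.
Repeated squaring: 19^1 ≡ 19, 19^2 ≡ 33, 19^4 ≡ 23, 19^8 ≡ 37, 19^16 ≡ 16, 19^32 ≡ 10 (mod 41).
Test 19^d mod 41 for each divisor d in increasing order:
19^1 ≡ 19
19^2 ≡ 33
19^4 ≡ 23
19^5 = 19^4·19^1 ≡ 27
19^8 ≡ 37
19^10 = 19^8·19^2 ≡ 32
19^20 = 19^16·19^4 ≡ 40
19^40 = 19^32·19^8 ≡ 1  ← first divisor giving 1
The order is 40.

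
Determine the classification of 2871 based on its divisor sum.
deficient

Proper divisors of 2871: sum = 1 + 3 + 9 + 11 + 29 + 33 + 87 + 99 + 261 + 319 + 957 = 1809
Since 1809 < 2871, 2871 is deficient.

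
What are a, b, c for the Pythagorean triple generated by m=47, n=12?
(2065, 1128, 2353)

Euclid's formula: a = m² - n², b = 2mn, c = m² + n²
m = 47, n = 12
a = 47² - 12² = 2209 - 144 = 2065
b = 2 × 47 × 12 = 1128
c = 47² + 12² = 2209 + 144 = 2353
Verification: 2065² + 1128² = 4264225 + 1272384 = 5536609 = 2353² ✓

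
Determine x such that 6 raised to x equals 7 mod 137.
78

Baby-step giant-step with step n = ⌈√137⌉ = 12.
Baby steps 6^j mod 137 (j:value) for j=0..11: 0:1, 1:6, 2:36, 3:79, 4:63, 5:104, 6:76, 7:45, 8:133, 9:113, 10:130, 11:95.
Giant-step multiplier: 6^(-12) ≡ 6^(136-12) = 6^124 ≡ 81 (mod 137).
Giant steps γ_i = 7·81^i mod 137: γ_0=7, γ_1=19, γ_2=32, γ_3=126, γ_4=68, γ_5=28, γ_6=76 (in table at j=6).
x = i·n + j = 6·12 + 6 = 78.
Check: 6^78 ≡ 7 (mod 137).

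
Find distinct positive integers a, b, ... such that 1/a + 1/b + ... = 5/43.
1/9 + 1/194 + 1/75078

Greedy algorithm:
5/43: ceiling(43/5) = 9, use 1/9
2/387: ceiling(387/2) = 194, use 1/194
1/75078: ceiling(75078/1) = 75078, use 1/75078
Result: 5/43 = 1/9 + 1/194 + 1/75078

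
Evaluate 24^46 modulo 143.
75

Repeated squaring. Binary of 46 = 101110.
24^1 ≡ 24 (mod 143); 24^2 ≡ 4 (mod 143); 24^4 ≡ 16 (mod 143); 24^8 ≡ 113 (mod 143); 24^16 ≡ 42 (mod 143); 24^32 ≡ 48 (mod 143)
24^46 = 24^2 × 24^4 × 24^8 × 24^32 ≡ 75 (mod 143)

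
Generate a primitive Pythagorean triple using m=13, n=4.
(153, 104, 185)

Euclid's formula: a = m² - n², b = 2mn, c = m² + n²
m = 13, n = 4
a = 13² - 4² = 169 - 16 = 153
b = 2 × 13 × 4 = 104
c = 13² + 4² = 169 + 16 = 185
Verification: 153² + 104² = 23409 + 10816 = 34225 = 185² ✓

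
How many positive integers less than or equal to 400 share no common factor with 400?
160

400 = 2^4 × 5^2
φ(n) = n × ∏(1 - 1/p) for each prime p dividing n
φ(400) = 400 × (1 - 1/2) × (1 - 1/5) = 160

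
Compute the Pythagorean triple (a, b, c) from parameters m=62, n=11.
(3723, 1364, 3965)

Euclid's formula: a = m² - n², b = 2mn, c = m² + n²
m = 62, n = 11
a = 62² - 11² = 3844 - 121 = 3723
b = 2 × 62 × 11 = 1364
c = 62² + 11² = 3844 + 121 = 3965
Verification: 3723² + 1364² = 13860729 + 1860496 = 15721225 = 3965² ✓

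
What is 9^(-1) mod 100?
89

gcd(9, 100) = 1, so the inverse exists.
Extended Euclidean algorithm on (100, 9):
100 = 11 × 9 + 1  ⟹  1 = (1)·100 + (-11)·9
So (-11)·9 ≡ 1 (mod 100), i.e. 9^(-1) ≡ -11 ≡ 89 (mod 100).
Check: 9 × 89 = 801 ≡ 1 (mod 100)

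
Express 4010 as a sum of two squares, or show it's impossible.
17² + 61² (a=17, b=61)

Factorization: 4010 = 2 × 5 × 401
By Fermat: n is sum of two squares iff every prime p ≡ 3 (mod 4) appears to even power.
All primes ≡ 3 (mod 4) appear to even power.
Search a = 0, 1, 2, … for 4010 - a² a perfect square: first hit at a = 17: 4010 - 289 = 3721 = 61².
4010 = 17² + 61² = 289 + 3721 ✓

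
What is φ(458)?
228

458 = 2 × 229
φ(n) = n × ∏(1 - 1/p) for each prime p dividing n
φ(458) = 458 × (1 - 1/2) × (1 - 1/229) = 228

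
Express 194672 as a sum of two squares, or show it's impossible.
Not possible

Factorization: 194672 = 2^4 × 23^3
By Fermat: n is sum of two squares iff every prime p ≡ 3 (mod 4) appears to even power.
Prime(s) ≡ 3 (mod 4) with odd exponent: [(23, 3)]
Therefore 194672 cannot be expressed as a² + b².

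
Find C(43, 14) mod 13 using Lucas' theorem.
12

Using Lucas' theorem:
Write n=43 and k=14 in base 13:
n in base 13: [3, 4]
k in base 13: [1, 1]
C(43,14) mod 13 = ∏ C(n_i, k_i) mod 13
Digit binomials (mod 13): C(3,1) = 3; C(4,1) = 4
Product: 3 × 4 = 12 ≡ 12 (mod 13)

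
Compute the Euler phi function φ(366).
120

366 = 2 × 3 × 61
φ(n) = n × ∏(1 - 1/p) for each prime p dividing n
φ(366) = 366 × (1 - 1/2) × (1 - 1/3) × (1 - 1/61) = 120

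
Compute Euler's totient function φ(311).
310

311 = 311
φ(n) = n × ∏(1 - 1/p) for each prime p dividing n
φ(311) = 311 × (1 - 1/311) = 310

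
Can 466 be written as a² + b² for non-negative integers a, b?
5² + 21² (a=5, b=21)

Factorization: 466 = 2 × 233
By Fermat: n is sum of two squares iff every prime p ≡ 3 (mod 4) appears to even power.
All primes ≡ 3 (mod 4) appear to even power.
Search a = 0, 1, 2, … for 466 - a² a perfect square: first hit at a = 5: 466 - 25 = 441 = 21².
466 = 5² + 21² = 25 + 441 ✓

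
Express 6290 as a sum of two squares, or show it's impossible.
7² + 79² (a=7, b=79)

Factorization: 6290 = 2 × 5 × 17 × 37
By Fermat: n is sum of two squares iff every prime p ≡ 3 (mod 4) appears to even power.
All primes ≡ 3 (mod 4) appear to even power.
Search a = 0, 1, 2, … for 6290 - a² a perfect square: first hit at a = 7: 6290 - 49 = 6241 = 79².
6290 = 7² + 79² = 49 + 6241 ✓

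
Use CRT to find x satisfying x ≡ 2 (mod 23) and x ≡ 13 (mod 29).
71

Using Chinese Remainder Theorem:
M = 23 × 29 = 667
M1 = 29, M2 = 23
y1 = 29^(-1) mod 23 = 4
y2 = 23^(-1) mod 29 = 24
x = (2×29×4 + 13×23×24) mod 667 = 71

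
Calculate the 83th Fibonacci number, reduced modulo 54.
35

Matrix identity: Q^n = [[F_(n+1), F_n], [F_n, F_(n-1)]] with Q = [[1,1],[1,0]].
n = 83 = 1010011₂. Square-and-multiply, entries mod 54:
Q^1 = [[1,1],[1,0]]
Q^2 = (Q^1)² = [[2,1],[1,1]]
Q^5 = (Q^2)²·Q = [[8,5],[5,3]]
Q^10 = (Q^5)² = [[35,1],[1,34]]
Q^20 = (Q^10)² = [[38,15],[15,23]]
Q^41 = (Q^20)²·Q = [[46,49],[49,51]]
Q^83 = (Q^41)²·Q = [[36,35],[35,1]]
F_83 mod 54 = Q^83[0][1] = 35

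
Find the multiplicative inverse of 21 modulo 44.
21

gcd(21, 44) = 1, so the inverse exists.
Extended Euclidean algorithm on (44, 21):
44 = 2 × 21 + 2  ⟹  2 = (1)·44 + (-2)·21
21 = 10 × 2 + 1  ⟹  1 = (-10)·44 + (21)·21
So (21)·21 ≡ 1 (mod 44), i.e. 21^(-1) ≡ 21 (mod 44).
Check: 21 × 21 = 441 ≡ 1 (mod 44)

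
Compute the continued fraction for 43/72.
[0; 1, 1, 2, 14]

Euclidean algorithm steps:
43 = 0 × 72 + 43
72 = 1 × 43 + 29
43 = 1 × 29 + 14
29 = 2 × 14 + 1
14 = 14 × 1 + 0
Continued fraction: [0; 1, 1, 2, 14]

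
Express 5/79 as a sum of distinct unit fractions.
1/16 + 1/1264

Greedy algorithm:
5/79: ceiling(79/5) = 16, use 1/16
1/1264: ceiling(1264/1) = 1264, use 1/1264
Result: 5/79 = 1/16 + 1/1264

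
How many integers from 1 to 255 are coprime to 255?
128

255 = 3 × 5 × 17
φ(n) = n × ∏(1 - 1/p) for each prime p dividing n
φ(255) = 255 × (1 - 1/3) × (1 - 1/5) × (1 - 1/17) = 128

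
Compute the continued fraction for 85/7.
[12; 7]

Euclidean algorithm steps:
85 = 12 × 7 + 1
7 = 7 × 1 + 0
Continued fraction: [12; 7]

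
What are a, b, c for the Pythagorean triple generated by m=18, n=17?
(35, 612, 613)

Euclid's formula: a = m² - n², b = 2mn, c = m² + n²
m = 18, n = 17
a = 18² - 17² = 324 - 289 = 35
b = 2 × 18 × 17 = 612
c = 18² + 17² = 324 + 289 = 613
Verification: 35² + 612² = 1225 + 374544 = 375769 = 613² ✓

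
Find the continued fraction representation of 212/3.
[70; 1, 2]

Euclidean algorithm steps:
212 = 70 × 3 + 2
3 = 1 × 2 + 1
2 = 2 × 1 + 0
Continued fraction: [70; 1, 2]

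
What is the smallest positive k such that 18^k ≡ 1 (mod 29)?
28

29 is prime, so ord(18) divides φ(29) = 28.
Divisors of 28: 1, 2, 4, 7, 14, 28.
Repeated squaring: 18^1 ≡ 18, 18^2 ≡ 5, 18^4 ≡ 25, 18^8 ≡ 16, 18^16 ≡ 24 (mod 29).
Test 18^d mod 29 for each divisor d in increasing order:
18^1 ≡ 18
18^2 ≡ 5
18^4 ≡ 25
18^7 = 18^4·18^2·18^1 ≡ 17
18^14 = 18^8·18^4·18^2 ≡ 28
18^28 = 18^16·18^8·18^4 ≡ 1  ← first divisor giving 1
The order is 28.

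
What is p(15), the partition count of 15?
176

p(n) counts ways to write n as a sum of positive integers (order ignored).
Euler's pentagonal recurrence: p(k) = p(k-1) + p(k-2) - p(k-5) - p(k-7) + p(k-12) + p(k-15) - ... (offsets j(3j∓1)/2, signs ++--, p(0)=1, p(<0)=0).
DP table for k = 0..14: p(0)=1, p(1)=1, p(2)=2, p(3)=3, p(4)=5, p(5)=7, p(6)=11, p(7)=15, p(8)=22, p(9)=30, p(10)=42, p(11)=56, p(12)=77, p(13)=101, p(14)=135.
Final step: p(15) = p(14) + p(13) - p(10) - p(8) + p(3) + p(0)
= 135 + 101 - 42 - 22 + 3 + 1
= 176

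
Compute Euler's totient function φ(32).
16

32 = 2^5
φ(n) = n × ∏(1 - 1/p) for each prime p dividing n
φ(32) = 32 × (1 - 1/2) = 16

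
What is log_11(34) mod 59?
55

Baby-step giant-step with step n = ⌈√59⌉ = 8.
Baby steps 11^j mod 59 (j:value) for j=0..7: 0:1, 1:11, 2:3, 3:33, 4:9, 5:40, 6:27, 7:2.
Giant-step multiplier: 11^(-8) ≡ 11^(58-8) = 11^50 ≡ 51 (mod 59).
Giant steps γ_i = 34·51^i mod 59: γ_0=34, γ_1=23, γ_2=52, γ_3=56, γ_4=24, γ_5=44, γ_6=2 (in table at j=7).
x = i·n + j = 6·8 + 7 = 55.
Check: 11^55 ≡ 34 (mod 59).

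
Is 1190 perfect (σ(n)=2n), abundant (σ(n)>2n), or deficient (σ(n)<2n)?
abundant

Proper divisors of 1190: sum = 1 + 2 + 5 + 7 + 10 + 14 + 17 + 34 + 35 + 70 + 85 + 119 + 170 + 238 + 595 = 1402
Since 1402 > 1190, 1190 is abundant.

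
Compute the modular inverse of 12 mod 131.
11

gcd(12, 131) = 1, so the inverse exists.
Extended Euclidean algorithm on (131, 12):
131 = 10 × 12 + 11  ⟹  11 = (1)·131 + (-10)·12
12 = 1 × 11 + 1  ⟹  1 = (-1)·131 + (11)·12
So (11)·12 ≡ 1 (mod 131), i.e. 12^(-1) ≡ 11 (mod 131).
Check: 12 × 11 = 132 ≡ 1 (mod 131)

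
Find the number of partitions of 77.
10619863

p(n) counts ways to write n as a sum of positive integers (order ignored).
Euler's pentagonal recurrence: p(k) = p(k-1) + p(k-2) - p(k-5) - p(k-7) + p(k-12) + p(k-15) - ... (offsets j(3j∓1)/2, signs ++--, p(0)=1, p(<0)=0).
DP table for k = 0..76: p(0)=1, p(1)=1, p(2)=2, p(3)=3, p(4)=5, p(5)=7, p(6)=11, p(7)=15, p(8)=22, p(9)=30, p(10)=42, p(11)=56, p(12)=77, p(13)=101, p(14)=135, p(15)=176, p(16)=231, p(17)=297, p(18)=385, p(19)=490, p(20)=627, p(21)=792, p(22)=1002, p(23)=1255, p(24)=1575, p(25)=1958, p(26)=2436, p(27)=3010, p(28)=3718, p(29)=4565, p(30)=5604, p(31)=6842, p(32)=8349, p(33)=10143, p(34)=12310, p(35)=14883, p(36)=17977, p(37)=21637, p(38)=26015, p(39)=31185, p(40)=37338, p(41)=44583, p(42)=53174, p(43)=63261, p(44)=75175, p(45)=89134, p(46)=105558, p(47)=124754, p(48)=147273, p(49)=173525, p(50)=204226, p(51)=239943, p(52)=281589, p(53)=329931, p(54)=386155, p(55)=451276, p(56)=526823, p(57)=614154, p(58)=715220, p(59)=831820, p(60)=966467, p(61)=1121505, p(62)=1300156, p(63)=1505499, p(64)=1741630, p(65)=2012558, p(66)=2323520, p(67)=2679689, p(68)=3087735, p(69)=3554345, p(70)=4087968, p(71)=4697205, p(72)=5392783, p(73)=6185689, p(74)=7089500, p(75)=8118264, p(76)=9289091.
Final step: p(77) = p(76) + p(75) - p(72) - p(70) + p(65) + p(62) - p(55) - p(51) + p(42) + p(37) - p(26) - p(20) + p(7) + p(0)
= 9289091 + 8118264 - 5392783 - 4087968 + 2012558 + 1300156 - 451276 - 239943 + 53174 + 21637 - 2436 - 627 + 15 + 1
= 10619863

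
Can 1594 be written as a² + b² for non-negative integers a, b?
15² + 37² (a=15, b=37)

Factorization: 1594 = 2 × 797
By Fermat: n is sum of two squares iff every prime p ≡ 3 (mod 4) appears to even power.
All primes ≡ 3 (mod 4) appear to even power.
Search a = 0, 1, 2, … for 1594 - a² a perfect square: first hit at a = 15: 1594 - 225 = 1369 = 37².
1594 = 15² + 37² = 225 + 1369 ✓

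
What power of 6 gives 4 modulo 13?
10

Baby-step giant-step with step n = ⌈√13⌉ = 4.
Baby steps 6^j mod 13 (j:value) for j=0..3: 0:1, 1:6, 2:10, 3:8.
Giant-step multiplier: 6^(-4) ≡ 6^(12-4) = 6^8 ≡ 3 (mod 13).
Giant steps γ_i = 4·3^i mod 13: γ_0=4, γ_1=12, γ_2=10 (in table at j=2).
x = i·n + j = 2·4 + 2 = 10.
Check: 6^10 ≡ 4 (mod 13).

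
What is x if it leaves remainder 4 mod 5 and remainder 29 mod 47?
29

Using Chinese Remainder Theorem:
M = 5 × 47 = 235
M1 = 47, M2 = 5
y1 = 47^(-1) mod 5 = 3
y2 = 5^(-1) mod 47 = 19
x = (4×47×3 + 29×5×19) mod 235 = 29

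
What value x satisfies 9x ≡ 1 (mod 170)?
19

gcd(9, 170) = 1, so the inverse exists.
Extended Euclidean algorithm on (170, 9):
170 = 18 × 9 + 8  ⟹  8 = (1)·170 + (-18)·9
9 = 1 × 8 + 1  ⟹  1 = (-1)·170 + (19)·9
So (19)·9 ≡ 1 (mod 170), i.e. 9^(-1) ≡ 19 (mod 170).
Check: 9 × 19 = 171 ≡ 1 (mod 170)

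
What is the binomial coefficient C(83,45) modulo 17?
13

Using Lucas' theorem:
Write n=83 and k=45 in base 17:
n in base 17: [4, 15]
k in base 17: [2, 11]
C(83,45) mod 17 = ∏ C(n_i, k_i) mod 17
Digit binomials (mod 17): C(4,2) = 6; C(15,11) = 1365 ≡ 5
Product: 6 × 5 = 30 ≡ 13 (mod 17)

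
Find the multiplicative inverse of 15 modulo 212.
99

gcd(15, 212) = 1, so the inverse exists.
Extended Euclidean algorithm on (212, 15):
212 = 14 × 15 + 2  ⟹  2 = (1)·212 + (-14)·15
15 = 7 × 2 + 1  ⟹  1 = (-7)·212 + (99)·15
So (99)·15 ≡ 1 (mod 212), i.e. 15^(-1) ≡ 99 (mod 212).
Check: 15 × 99 = 1485 ≡ 1 (mod 212)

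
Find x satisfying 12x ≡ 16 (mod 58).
x ≡ 11 (mod 29)

gcd(12, 58) = 2, which divides 16, so solutions exist.
Divide through by 2: 6x ≡ 8 (mod 29).
Find 6^(-1) mod 29 by the extended Euclidean algorithm:
29 = 4 × 6 + 5  ⟹  5 = (1)·29 + (-4)·6
6 = 1 × 5 + 1  ⟹  1 = (-1)·29 + (5)·6
So (5)·6 ≡ 1 (mod 29), i.e. 6^(-1) ≡ 5 (mod 29).
x ≡ 5 × 8 = 40 ≡ 11 (mod 29).
Check: 12 × 11 = 132 ≡ 16 (mod 58).
x ≡ 11 (mod 29), giving 2 solutions mod 58.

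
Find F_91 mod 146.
9

Matrix identity: Q^n = [[F_(n+1), F_n], [F_n, F_(n-1)]] with Q = [[1,1],[1,0]].
n = 91 = 1011011₂. Square-and-multiply, entries mod 146:
Q^1 = [[1,1],[1,0]]
Q^2 = (Q^1)² = [[2,1],[1,1]]
Q^5 = (Q^2)²·Q = [[8,5],[5,3]]
Q^11 = (Q^5)²·Q = [[144,89],[89,55]]
Q^22 = (Q^11)² = [[41,45],[45,142]]
Q^45 = (Q^22)²·Q = [[115,56],[56,59]]
Q^91 = (Q^45)²·Q = [[117,9],[9,108]]
F_91 mod 146 = Q^91[0][1] = 9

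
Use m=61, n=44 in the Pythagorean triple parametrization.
(1785, 5368, 5657)

Euclid's formula: a = m² - n², b = 2mn, c = m² + n²
m = 61, n = 44
a = 61² - 44² = 3721 - 1936 = 1785
b = 2 × 61 × 44 = 5368
c = 61² + 44² = 3721 + 1936 = 5657
Verification: 1785² + 5368² = 3186225 + 28815424 = 32001649 = 5657² ✓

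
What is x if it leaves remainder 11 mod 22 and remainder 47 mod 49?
341

Using Chinese Remainder Theorem:
M = 22 × 49 = 1078
M1 = 49, M2 = 22
y1 = 49^(-1) mod 22 = 9
y2 = 22^(-1) mod 49 = 29
x = (11×49×9 + 47×22×29) mod 1078 = 341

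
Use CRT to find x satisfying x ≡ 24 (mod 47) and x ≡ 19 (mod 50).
1669

Using Chinese Remainder Theorem:
M = 47 × 50 = 2350
M1 = 50, M2 = 47
y1 = 50^(-1) mod 47 = 16
y2 = 47^(-1) mod 50 = 33
x = (24×50×16 + 19×47×33) mod 2350 = 1669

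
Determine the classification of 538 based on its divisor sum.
deficient

Proper divisors of 538: sum = 1 + 2 + 269 = 272
Since 272 < 538, 538 is deficient.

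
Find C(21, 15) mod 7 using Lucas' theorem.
0

Using Lucas' theorem:
Write n=21 and k=15 in base 7:
n in base 7: [3, 0]
k in base 7: [2, 1]
C(21,15) mod 7 = ∏ C(n_i, k_i) mod 7
Digit binomials (mod 7): C(3,2) = 3; C(0,1) = 0 (k_i > n_i)
Product: 3 × 0 = 0 ≡ 0 (mod 7)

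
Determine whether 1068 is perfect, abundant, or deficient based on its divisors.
abundant

Proper divisors of 1068: sum = 1 + 2 + 3 + 4 + 6 + 12 + 89 + 178 + 267 + 356 + 534 = 1452
Since 1452 > 1068, 1068 is abundant.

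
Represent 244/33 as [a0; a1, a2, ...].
[7; 2, 1, 1, 6]

Euclidean algorithm steps:
244 = 7 × 33 + 13
33 = 2 × 13 + 7
13 = 1 × 7 + 6
7 = 1 × 6 + 1
6 = 6 × 1 + 0
Continued fraction: [7; 2, 1, 1, 6]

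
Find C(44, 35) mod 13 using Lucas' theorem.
0

Using Lucas' theorem:
Write n=44 and k=35 in base 13:
n in base 13: [3, 5]
k in base 13: [2, 9]
C(44,35) mod 13 = ∏ C(n_i, k_i) mod 13
Digit binomials (mod 13): C(3,2) = 3; C(5,9) = 0 (k_i > n_i)
Product: 3 × 0 = 0 ≡ 0 (mod 13)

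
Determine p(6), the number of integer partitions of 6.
11

p(n) counts ways to write n as a sum of positive integers (order ignored).
Examples: 6; 5 + 1; 4 + 2; 4 + 1 + 1; 3 + 3; ... (11 total)
p(6) = 11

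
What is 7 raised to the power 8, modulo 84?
49

Repeated squaring. Binary of 8 = 1000.
7^1 ≡ 7 (mod 84); 7^2 ≡ 49 (mod 84); 7^4 ≡ 49 (mod 84); 7^8 ≡ 49 (mod 84)
7^8 = 7^8 ≡ 49 (mod 84)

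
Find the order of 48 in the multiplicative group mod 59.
29

59 is prime, so ord(48) divides φ(59) = 58.
Divisors of 58: 1, 2, 29, 58.
Repeated squaring: 48^1 ≡ 48, 48^2 ≡ 3, 48^4 ≡ 9, 48^8 ≡ 22, 48^16 ≡ 12, 48^32 ≡ 26 (mod 59).
Test 48^d mod 59 for each divisor d in increasing order:
48^1 ≡ 48
48^2 ≡ 3
48^29 = 48^16·48^8·48^4·48^1 ≡ 1  ← first divisor giving 1
The order is 29.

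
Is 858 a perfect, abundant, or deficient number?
abundant

Proper divisors of 858: sum = 1 + 2 + 3 + 6 + 11 + 13 + 22 + 26 + 33 + 39 + 66 + 78 + 143 + 286 + 429 = 1158
Since 1158 > 858, 858 is abundant.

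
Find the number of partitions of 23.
1255

p(n) counts ways to write n as a sum of positive integers (order ignored).
Euler's pentagonal recurrence: p(k) = p(k-1) + p(k-2) - p(k-5) - p(k-7) + p(k-12) + p(k-15) - ... (offsets j(3j∓1)/2, signs ++--, p(0)=1, p(<0)=0).
DP table for k = 0..22: p(0)=1, p(1)=1, p(2)=2, p(3)=3, p(4)=5, p(5)=7, p(6)=11, p(7)=15, p(8)=22, p(9)=30, p(10)=42, p(11)=56, p(12)=77, p(13)=101, p(14)=135, p(15)=176, p(16)=231, p(17)=297, p(18)=385, p(19)=490, p(20)=627, p(21)=792, p(22)=1002.
Final step: p(23) = p(22) + p(21) - p(18) - p(16) + p(11) + p(8) - p(1)
= 1002 + 792 - 385 - 231 + 56 + 22 - 1
= 1255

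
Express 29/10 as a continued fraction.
[2; 1, 9]

Euclidean algorithm steps:
29 = 2 × 10 + 9
10 = 1 × 9 + 1
9 = 9 × 1 + 0
Continued fraction: [2; 1, 9]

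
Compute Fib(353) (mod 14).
1

Matrix identity: Q^n = [[F_(n+1), F_n], [F_n, F_(n-1)]] with Q = [[1,1],[1,0]].
n = 353 = 101100001₂. Square-and-multiply, entries mod 14:
Q^1 = [[1,1],[1,0]]
Q^2 = (Q^1)² = [[2,1],[1,1]]
Q^5 = (Q^2)²·Q = [[8,5],[5,3]]
Q^11 = (Q^5)²·Q = [[4,5],[5,13]]
Q^22 = (Q^11)² = [[13,1],[1,12]]
Q^44 = (Q^22)² = [[2,11],[11,5]]
Q^88 = (Q^44)² = [[13,7],[7,6]]
Q^176 = (Q^88)² = [[8,7],[7,1]]
Q^353 = (Q^176)²·Q = [[8,1],[1,7]]
F_353 mod 14 = Q^353[0][1] = 1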